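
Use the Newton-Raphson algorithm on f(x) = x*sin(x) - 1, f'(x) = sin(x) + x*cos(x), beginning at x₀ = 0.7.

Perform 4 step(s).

f(x) = x*sin(x) - 1
f'(x) = sin(x) + x*cos(x)
x₀ = 0.7

Newton-Raphson formula: x_{n+1} = x_n - f(x_n)/f'(x_n)

Iteration 1:
  f(0.700000) = -0.549048
  f'(0.700000) = 1.179607
  x_1 = 0.700000 - (-0.549048)/1.179607 = 1.165450
Iteration 2:
  f(1.165450) = 0.071008
  f'(1.165450) = 1.378546
  x_2 = 1.165450 - 0.071008/1.378546 = 1.113940
Iteration 3:
  f(1.113940) = -0.000301
  f'(1.113940) = 1.388835
  x_3 = 1.113940 - (-0.000301)/1.388835 = 1.114157
Iteration 4:
  f(1.114157) = 0.000000
  f'(1.114157) = 1.388809
  x_4 = 1.114157 - 0.000000/1.388809 = 1.114157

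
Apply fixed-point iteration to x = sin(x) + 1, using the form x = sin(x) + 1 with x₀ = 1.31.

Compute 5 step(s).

Equation: x = sin(x) + 1
Fixed-point form: x = sin(x) + 1
x₀ = 1.31

x_1 = g(1.310000) = 1.966185
x_2 = g(1.966185) = 1.922847
x_3 = g(1.922847) = 1.938668
x_4 = g(1.938668) = 1.933095
x_5 = g(1.933095) = 1.935085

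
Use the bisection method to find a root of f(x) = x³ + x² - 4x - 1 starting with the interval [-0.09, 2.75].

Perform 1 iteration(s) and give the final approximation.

f(x) = x³ + x² - 4x - 1
Initial interval: [-0.09, 2.75]

Iteration 1:
  c_1 = (-0.090000 + 2.750000)/2 = 1.330000
  f(c_1) = f(1.330000) = -2.198463
  f(a) × f(c) ≥ 0, new interval: [1.330000, 2.750000]

After 1 iteration(s), the approximation is c_1 = 1.330000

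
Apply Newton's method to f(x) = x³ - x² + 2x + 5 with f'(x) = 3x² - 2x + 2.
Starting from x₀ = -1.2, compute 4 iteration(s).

f(x) = x³ - x² + 2x + 5
f'(x) = 3x² - 2x + 2
x₀ = -1.2

Newton-Raphson formula: x_{n+1} = x_n - f(x_n)/f'(x_n)

Iteration 1:
  f(-1.200000) = -0.568000
  f'(-1.200000) = 8.720000
  x_1 = -1.200000 - (-0.568000)/8.720000 = -1.134862
Iteration 2:
  f(-1.134862) = -0.019241
  f'(-1.134862) = 8.133463
  x_2 = -1.134862 - (-0.019241)/8.133463 = -1.132497
Iteration 3:
  f(-1.132497) = -0.000025
  f'(-1.132497) = 8.112640
  x_3 = -1.132497 - (-0.000025)/8.112640 = -1.132494
Iteration 4:
  f(-1.132494) = 0.000000
  f'(-1.132494) = 8.112613
  x_4 = -1.132494 - 0.000000/8.112613 = -1.132494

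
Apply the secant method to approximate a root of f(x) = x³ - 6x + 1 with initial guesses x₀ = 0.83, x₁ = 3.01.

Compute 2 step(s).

f(x) = x³ - 6x + 1
x₀ = 0.83, x₁ = 3.01

Secant formula: x_{n+1} = x_n - f(x_n)(x_n - x_{n-1})/(f(x_n) - f(x_{n-1}))

Iteration 1:
  f(0.830000) = -3.408213
  f(3.010000) = 10.210901
  x_2 = 3.010000 - 10.210901×(3.010000 - 0.830000)/(10.210901 - (-3.408213))
       = 1.375550
Iteration 2:
  f(3.010000) = 10.210901
  f(1.375550) = -4.650570
  x_3 = 1.375550 - (-4.650570)×(1.375550 - 3.010000)/(-4.650570 - 10.210901)
       = 1.887015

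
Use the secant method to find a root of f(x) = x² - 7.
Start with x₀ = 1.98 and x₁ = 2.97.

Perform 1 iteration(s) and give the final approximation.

f(x) = x² - 7
x₀ = 1.98, x₁ = 2.97

Secant formula: x_{n+1} = x_n - f(x_n)(x_n - x_{n-1})/(f(x_n) - f(x_{n-1}))

Iteration 1:
  f(1.980000) = -3.079600
  f(2.970000) = 1.820900
  x_2 = 2.970000 - 1.820900×(2.970000 - 1.980000)/(1.820900 - (-3.079600))
       = 2.602141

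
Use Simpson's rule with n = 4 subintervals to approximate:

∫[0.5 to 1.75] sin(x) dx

f(x) = sin(x)
a = 0.5, b = 1.75, n = 4
h = (b - a)/n = 0.312500

Simpson's rule: (h/3)[f(x₀) + 4f(x₁) + 2f(x₂) + ... + f(xₙ)]

x_0 = 0.5000, f(x_0) = 0.479426, coefficient = 1
x_1 = 0.8125, f(x_1) = 0.726009, coefficient = 4
x_2 = 1.1250, f(x_2) = 0.902268, coefficient = 2
x_3 = 1.4375, f(x_3) = 0.991129, coefficient = 4
x_4 = 1.7500, f(x_4) = 0.983986, coefficient = 1

I ≈ (0.312500/3) × 10.136498 = 1.055885
Exact value: 1.055829
Error: 0.000057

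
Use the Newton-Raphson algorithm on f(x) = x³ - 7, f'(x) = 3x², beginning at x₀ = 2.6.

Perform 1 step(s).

f(x) = x³ - 7
f'(x) = 3x²
x₀ = 2.6

Newton-Raphson formula: x_{n+1} = x_n - f(x_n)/f'(x_n)

Iteration 1:
  f(2.600000) = 10.576000
  f'(2.600000) = 20.280000
  x_1 = 2.600000 - 10.576000/20.280000 = 2.078501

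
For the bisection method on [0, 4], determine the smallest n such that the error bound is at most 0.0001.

We need (b-a)/2^n ≤ 0.0001
(4 - 0)/2^n ≤ 0.0001
4/2^n ≤ 0.0001
2^n ≥ 40000
n ≥ log₂(40000) = 15.29
n ≥ 16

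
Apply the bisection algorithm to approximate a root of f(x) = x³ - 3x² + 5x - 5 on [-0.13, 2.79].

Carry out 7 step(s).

f(x) = x³ - 3x² + 5x - 5
Initial interval: [-0.13, 2.79]

Iteration 1:
  c_1 = (-0.130000 + 2.790000)/2 = 1.330000
  f(c_1) = f(1.330000) = -1.304063
  f(a) × f(c) ≥ 0, new interval: [1.330000, 2.790000]
Iteration 2:
  c_2 = (1.330000 + 2.790000)/2 = 2.060000
  f(c_2) = f(2.060000) = 1.311016
  f(a) × f(c) < 0, new interval: [1.330000, 2.060000]
Iteration 3:
  c_3 = (1.330000 + 2.060000)/2 = 1.695000
  f(c_3) = f(1.695000) = -0.274298
  f(a) × f(c) ≥ 0, new interval: [1.695000, 2.060000]
Iteration 4:
  c_4 = (1.695000 + 2.060000)/2 = 1.877500
  f(c_4) = f(1.877500) = 0.430680
  f(a) × f(c) < 0, new interval: [1.695000, 1.877500]
Iteration 5:
  c_5 = (1.695000 + 1.877500)/2 = 1.786250
  f(c_5) = f(1.786250) = 0.058551
  f(a) × f(c) < 0, new interval: [1.695000, 1.786250]
Iteration 6:
  c_6 = (1.695000 + 1.786250)/2 = 1.740625
  f(c_6) = f(1.740625) = -0.112498
  f(a) × f(c) ≥ 0, new interval: [1.740625, 1.786250]
Iteration 7:
  c_7 = (1.740625 + 1.786250)/2 = 1.763437
  f(c_7) = f(1.763437) = -0.028166
  f(a) × f(c) ≥ 0, new interval: [1.763437, 1.786250]

After 7 iteration(s), the approximation is c_7 = 1.763437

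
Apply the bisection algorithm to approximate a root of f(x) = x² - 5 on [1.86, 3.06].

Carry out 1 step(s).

f(x) = x² - 5
Initial interval: [1.86, 3.06]

Iteration 1:
  c_1 = (1.860000 + 3.060000)/2 = 2.460000
  f(c_1) = f(2.460000) = 1.051600
  f(a) × f(c) < 0, new interval: [1.860000, 2.460000]

After 1 iteration(s), the approximation is c_1 = 2.460000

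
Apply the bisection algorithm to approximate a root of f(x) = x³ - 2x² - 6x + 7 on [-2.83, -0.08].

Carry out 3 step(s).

f(x) = x³ - 2x² - 6x + 7
Initial interval: [-2.83, -0.08]

Iteration 1:
  c_1 = (-2.830000 + (-0.080000))/2 = -1.455000
  f(c_1) = f(-1.455000) = 8.415679
  f(a) × f(c) < 0, new interval: [-2.830000, -1.455000]
Iteration 2:
  c_2 = (-2.830000 + (-1.455000))/2 = -2.142500
  f(c_2) = f(-2.142500) = 0.839656
  f(a) × f(c) < 0, new interval: [-2.830000, -2.142500]
Iteration 3:
  c_3 = (-2.830000 + (-2.142500))/2 = -2.486250
  f(c_3) = f(-2.486250) = -5.813981
  f(a) × f(c) ≥ 0, new interval: [-2.486250, -2.142500]

After 3 iteration(s), the approximation is c_3 = -2.486250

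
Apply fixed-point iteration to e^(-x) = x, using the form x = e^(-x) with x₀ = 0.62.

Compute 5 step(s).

Equation: e^(-x) = x
Fixed-point form: x = e^(-x)
x₀ = 0.62

x_1 = g(0.620000) = 0.537944
x_2 = g(0.537944) = 0.583947
x_3 = g(0.583947) = 0.557693
x_4 = g(0.557693) = 0.572529
x_5 = g(0.572529) = 0.564097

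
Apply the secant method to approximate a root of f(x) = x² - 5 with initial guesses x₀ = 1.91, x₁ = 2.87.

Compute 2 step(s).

f(x) = x² - 5
x₀ = 1.91, x₁ = 2.87

Secant formula: x_{n+1} = x_n - f(x_n)(x_n - x_{n-1})/(f(x_n) - f(x_{n-1}))

Iteration 1:
  f(1.910000) = -1.351900
  f(2.870000) = 3.236900
  x_2 = 2.870000 - 3.236900×(2.870000 - 1.910000)/(3.236900 - (-1.351900))
       = 2.192824
Iteration 2:
  f(2.870000) = 3.236900
  f(2.192824) = -0.191522
  x_3 = 2.192824 - (-0.191522)×(2.192824 - 2.870000)/(-0.191522 - 3.236900)
       = 2.230653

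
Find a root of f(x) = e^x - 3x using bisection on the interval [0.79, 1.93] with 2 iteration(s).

f(x) = e^x - 3x
Initial interval: [0.79, 1.93]

Iteration 1:
  c_1 = (0.790000 + 1.930000)/2 = 1.360000
  f(c_1) = f(1.360000) = -0.183807
  f(a) × f(c) ≥ 0, new interval: [1.360000, 1.930000]
Iteration 2:
  c_2 = (1.360000 + 1.930000)/2 = 1.645000
  f(c_2) = f(1.645000) = 0.246010
  f(a) × f(c) < 0, new interval: [1.360000, 1.645000]

After 2 iteration(s), the approximation is c_2 = 1.645000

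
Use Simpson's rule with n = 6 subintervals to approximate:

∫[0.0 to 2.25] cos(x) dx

f(x) = cos(x)
a = 0.0, b = 2.25, n = 6
h = (b - a)/n = 0.375000

Simpson's rule: (h/3)[f(x₀) + 4f(x₁) + 2f(x₂) + ... + f(xₙ)]

x_0 = 0.0000, f(x_0) = 1.000000, coefficient = 1
x_1 = 0.3750, f(x_1) = 0.930508, coefficient = 4
x_2 = 0.7500, f(x_2) = 0.731689, coefficient = 2
x_3 = 1.1250, f(x_3) = 0.431177, coefficient = 4
x_4 = 1.5000, f(x_4) = 0.070737, coefficient = 2
x_5 = 1.8750, f(x_5) = -0.299534, coefficient = 4
x_6 = 2.2500, f(x_6) = -0.628174, coefficient = 1

I ≈ (0.375000/3) × 6.225281 = 0.778160
Exact value: 0.778073
Error: 0.000087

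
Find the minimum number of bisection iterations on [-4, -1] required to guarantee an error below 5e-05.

We need (b-a)/2^n ≤ 5e-05
(-1 - (-4))/2^n ≤ 5e-05
3/2^n ≤ 5e-05
2^n ≥ 60000
n ≥ log₂(60000) = 15.87
n ≥ 16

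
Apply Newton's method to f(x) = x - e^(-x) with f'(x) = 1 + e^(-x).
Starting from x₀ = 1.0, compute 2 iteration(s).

f(x) = x - e^(-x)
f'(x) = 1 + e^(-x)
x₀ = 1.0

Newton-Raphson formula: x_{n+1} = x_n - f(x_n)/f'(x_n)

Iteration 1:
  f(1.000000) = 0.632121
  f'(1.000000) = 1.367879
  x_1 = 1.000000 - 0.632121/1.367879 = 0.537883
Iteration 2:
  f(0.537883) = -0.046100
  f'(0.537883) = 1.583983
  x_2 = 0.537883 - (-0.046100)/1.583983 = 0.566987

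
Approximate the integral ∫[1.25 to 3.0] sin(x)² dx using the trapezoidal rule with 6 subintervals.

f(x) = sin(x)²
a = 1.25, b = 3.0, n = 6
h = (b - a)/n = 0.291667

Trapezoidal rule: (h/2)[f(x₀) + 2f(x₁) + 2f(x₂) + ... + f(xₙ)]

x_0 = 1.2500, f(x_0) = 0.900572, coefficient = 1
x_1 = 1.5417, f(x_1) = 0.999152, coefficient = 2
x_2 = 1.8333, f(x_2) = 0.932643, coefficient = 2
x_3 = 2.1250, f(x_3) = 0.723044, coefficient = 2
x_4 = 2.4167, f(x_4) = 0.439675, coefficient = 2
x_5 = 2.7083, f(x_5) = 0.176258, coefficient = 2
x_6 = 3.0000, f(x_6) = 0.019915, coefficient = 1

I ≈ (0.291667/2) × 7.462031 = 1.088213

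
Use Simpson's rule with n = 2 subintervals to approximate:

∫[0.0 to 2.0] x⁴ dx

f(x) = x⁴
a = 0.0, b = 2.0, n = 2
h = (b - a)/n = 1.000000

Simpson's rule: (h/3)[f(x₀) + 4f(x₁) + 2f(x₂) + ... + f(xₙ)]

x_0 = 0.0000, f(x_0) = 0.000000, coefficient = 1
x_1 = 1.0000, f(x_1) = 1.000000, coefficient = 4
x_2 = 2.0000, f(x_2) = 16.000000, coefficient = 1

I ≈ (1.000000/3) × 20.000000 = 6.666667
Exact value: 6.400000
Error: 0.266667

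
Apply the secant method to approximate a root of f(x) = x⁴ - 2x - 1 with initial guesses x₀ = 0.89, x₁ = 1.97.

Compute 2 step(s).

f(x) = x⁴ - 2x - 1
x₀ = 0.89, x₁ = 1.97

Secant formula: x_{n+1} = x_n - f(x_n)(x_n - x_{n-1})/(f(x_n) - f(x_{n-1}))

Iteration 1:
  f(0.890000) = -2.152578
  f(1.970000) = 10.121385
  x_2 = 1.970000 - 10.121385×(1.970000 - 0.890000)/(10.121385 - (-2.152578))
       = 1.079408
Iteration 2:
  f(1.970000) = 10.121385
  f(1.079408) = -1.801308
  x_3 = 1.079408 - (-1.801308)×(1.079408 - 1.970000)/(-1.801308 - 10.121385)
       = 1.213961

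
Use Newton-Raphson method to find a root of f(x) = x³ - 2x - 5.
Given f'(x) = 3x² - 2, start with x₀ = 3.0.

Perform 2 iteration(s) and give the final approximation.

f(x) = x³ - 2x - 5
f'(x) = 3x² - 2
x₀ = 3.0

Newton-Raphson formula: x_{n+1} = x_n - f(x_n)/f'(x_n)

Iteration 1:
  f(3.000000) = 16.000000
  f'(3.000000) = 25.000000
  x_1 = 3.000000 - 16.000000/25.000000 = 2.360000
Iteration 2:
  f(2.360000) = 3.424256
  f'(2.360000) = 14.708800
  x_2 = 2.360000 - 3.424256/14.708800 = 2.127197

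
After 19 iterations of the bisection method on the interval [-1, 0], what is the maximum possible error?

Bisection error bound: |error| ≤ (b-a)/2^n
|error| ≤ (0 - (-1))/2^19 = 1/2^19
|error| ≤ 0.0000019073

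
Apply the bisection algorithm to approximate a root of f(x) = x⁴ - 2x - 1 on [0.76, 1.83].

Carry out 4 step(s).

f(x) = x⁴ - 2x - 1
Initial interval: [0.76, 1.83]

Iteration 1:
  c_1 = (0.760000 + 1.830000)/2 = 1.295000
  f(c_1) = f(1.295000) = -0.777587
  f(a) × f(c) ≥ 0, new interval: [1.295000, 1.830000]
Iteration 2:
  c_2 = (1.295000 + 1.830000)/2 = 1.562500
  f(c_2) = f(1.562500) = 1.835464
  f(a) × f(c) < 0, new interval: [1.295000, 1.562500]
Iteration 3:
  c_3 = (1.295000 + 1.562500)/2 = 1.428750
  f(c_3) = f(1.428750) = 0.309514
  f(a) × f(c) < 0, new interval: [1.295000, 1.428750]
Iteration 4:
  c_4 = (1.295000 + 1.428750)/2 = 1.361875
  f(c_4) = f(1.361875) = -0.283825
  f(a) × f(c) ≥ 0, new interval: [1.361875, 1.428750]

After 4 iteration(s), the approximation is c_4 = 1.361875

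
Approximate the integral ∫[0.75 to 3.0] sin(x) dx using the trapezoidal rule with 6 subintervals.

f(x) = sin(x)
a = 0.75, b = 3.0, n = 6
h = (b - a)/n = 0.375000

Trapezoidal rule: (h/2)[f(x₀) + 2f(x₁) + 2f(x₂) + ... + f(xₙ)]

x_0 = 0.7500, f(x_0) = 0.681639, coefficient = 1
x_1 = 1.1250, f(x_1) = 0.902268, coefficient = 2
x_2 = 1.5000, f(x_2) = 0.997495, coefficient = 2
x_3 = 1.8750, f(x_3) = 0.954086, coefficient = 2
x_4 = 2.2500, f(x_4) = 0.778073, coefficient = 2
x_5 = 2.6250, f(x_5) = 0.493920, coefficient = 2
x_6 = 3.0000, f(x_6) = 0.141120, coefficient = 1

I ≈ (0.375000/2) × 9.074442 = 1.701458
Exact value: 1.721681
Error: 0.020223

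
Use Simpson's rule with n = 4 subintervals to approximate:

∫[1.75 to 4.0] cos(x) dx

f(x) = cos(x)
a = 1.75, b = 4.0, n = 4
h = (b - a)/n = 0.562500

Simpson's rule: (h/3)[f(x₀) + 4f(x₁) + 2f(x₂) + ... + f(xₙ)]

x_0 = 1.7500, f(x_0) = -0.178246, coefficient = 1
x_1 = 2.3125, f(x_1) = -0.675545, coefficient = 4
x_2 = 2.8750, f(x_2) = -0.964674, coefficient = 2
x_3 = 3.4375, f(x_3) = -0.956538, coefficient = 4
x_4 = 4.0000, f(x_4) = -0.653644, coefficient = 1

I ≈ (0.562500/3) × -9.289570 = -1.741794
Exact value: -1.740788
Error: 0.001006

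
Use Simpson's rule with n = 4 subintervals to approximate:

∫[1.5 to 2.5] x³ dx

f(x) = x³
a = 1.5, b = 2.5, n = 4
h = (b - a)/n = 0.250000

Simpson's rule: (h/3)[f(x₀) + 4f(x₁) + 2f(x₂) + ... + f(xₙ)]

x_0 = 1.5000, f(x_0) = 3.375000, coefficient = 1
x_1 = 1.7500, f(x_1) = 5.359375, coefficient = 4
x_2 = 2.0000, f(x_2) = 8.000000, coefficient = 2
x_3 = 2.2500, f(x_3) = 11.390625, coefficient = 4
x_4 = 2.5000, f(x_4) = 15.625000, coefficient = 1

I ≈ (0.250000/3) × 102.000000 = 8.500000
Exact value: 8.500000
Error: 0.000000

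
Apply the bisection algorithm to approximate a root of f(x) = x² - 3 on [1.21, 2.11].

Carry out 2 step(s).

f(x) = x² - 3
Initial interval: [1.21, 2.11]

Iteration 1:
  c_1 = (1.210000 + 2.110000)/2 = 1.660000
  f(c_1) = f(1.660000) = -0.244400
  f(a) × f(c) ≥ 0, new interval: [1.660000, 2.110000]
Iteration 2:
  c_2 = (1.660000 + 2.110000)/2 = 1.885000
  f(c_2) = f(1.885000) = 0.553225
  f(a) × f(c) < 0, new interval: [1.660000, 1.885000]

After 2 iteration(s), the approximation is c_2 = 1.885000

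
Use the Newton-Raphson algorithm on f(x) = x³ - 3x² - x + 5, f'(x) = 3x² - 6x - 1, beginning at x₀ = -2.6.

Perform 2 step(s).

f(x) = x³ - 3x² - x + 5
f'(x) = 3x² - 6x - 1
x₀ = -2.6

Newton-Raphson formula: x_{n+1} = x_n - f(x_n)/f'(x_n)

Iteration 1:
  f(-2.600000) = -30.256000
  f'(-2.600000) = 34.880000
  x_1 = -2.600000 - (-30.256000)/34.880000 = -1.732569
Iteration 2:
  f(-1.732569) = -7.473631
  f'(-1.732569) = 18.400797
  x_2 = -1.732569 - (-7.473631)/18.400797 = -1.326411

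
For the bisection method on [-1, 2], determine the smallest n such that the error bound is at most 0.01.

We need (b-a)/2^n ≤ 0.01
(2 - (-1))/2^n ≤ 0.01
3/2^n ≤ 0.01
2^n ≥ 300
n ≥ log₂(300) = 8.23
n ≥ 9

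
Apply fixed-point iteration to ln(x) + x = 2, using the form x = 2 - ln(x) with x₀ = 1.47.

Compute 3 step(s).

Equation: ln(x) + x = 2
Fixed-point form: x = 2 - ln(x)
x₀ = 1.47

x_1 = g(1.470000) = 1.614738
x_2 = g(1.614738) = 1.520828
x_3 = g(1.520828) = 1.580745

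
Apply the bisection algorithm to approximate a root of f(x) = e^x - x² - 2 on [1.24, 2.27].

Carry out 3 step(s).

f(x) = e^x - x² - 2
Initial interval: [1.24, 2.27]

Iteration 1:
  c_1 = (1.240000 + 2.270000)/2 = 1.755000
  f(c_1) = f(1.755000) = 0.703423
  f(a) × f(c) < 0, new interval: [1.240000, 1.755000]
Iteration 2:
  c_2 = (1.240000 + 1.755000)/2 = 1.497500
  f(c_2) = f(1.497500) = 0.227993
  f(a) × f(c) < 0, new interval: [1.240000, 1.497500]
Iteration 3:
  c_3 = (1.240000 + 1.497500)/2 = 1.368750
  f(c_3) = f(1.368750) = 0.056958
  f(a) × f(c) < 0, new interval: [1.240000, 1.368750]

After 3 iteration(s), the approximation is c_3 = 1.368750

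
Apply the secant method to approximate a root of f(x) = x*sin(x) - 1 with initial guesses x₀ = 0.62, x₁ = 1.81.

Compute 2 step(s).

f(x) = x*sin(x) - 1
x₀ = 0.62, x₁ = 1.81

Secant formula: x_{n+1} = x_n - f(x_n)(x_n - x_{n-1})/(f(x_n) - f(x_{n-1}))

Iteration 1:
  f(0.620000) = -0.639758
  f(1.810000) = 0.758464
  x_2 = 1.810000 - 0.758464×(1.810000 - 0.620000)/(0.758464 - (-0.639758))
       = 1.164486
Iteration 2:
  f(1.810000) = 0.758464
  f(1.164486) = 0.069680
  x_3 = 1.164486 - 0.069680×(1.164486 - 1.810000)/(0.069680 - 0.758464)
       = 1.099184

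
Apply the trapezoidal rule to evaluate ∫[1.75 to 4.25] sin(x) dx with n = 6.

f(x) = sin(x)
a = 1.75, b = 4.25, n = 6
h = (b - a)/n = 0.416667

Trapezoidal rule: (h/2)[f(x₀) + 2f(x₁) + 2f(x₂) + ... + f(xₙ)]

x_0 = 1.7500, f(x_0) = 0.983986, coefficient = 1
x_1 = 2.1667, f(x_1) = 0.827660, coefficient = 2
x_2 = 2.5833, f(x_2) = 0.529711, coefficient = 2
x_3 = 3.0000, f(x_3) = 0.141120, coefficient = 2
x_4 = 3.4167, f(x_4) = -0.271618, coefficient = 2
x_5 = 3.8333, f(x_5) = -0.637879, coefficient = 2
x_6 = 4.2500, f(x_6) = -0.894989, coefficient = 1

I ≈ (0.416667/2) × 1.266985 = 0.263955
Exact value: 0.267841
Error: 0.003886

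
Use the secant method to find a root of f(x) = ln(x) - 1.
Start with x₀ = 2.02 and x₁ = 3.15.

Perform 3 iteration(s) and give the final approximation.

f(x) = ln(x) - 1
x₀ = 2.02, x₁ = 3.15

Secant formula: x_{n+1} = x_n - f(x_n)(x_n - x_{n-1})/(f(x_n) - f(x_{n-1}))

Iteration 1:
  f(2.020000) = -0.296902
  f(3.150000) = 0.147402
  x_2 = 3.150000 - 0.147402×(3.150000 - 2.020000)/(0.147402 - (-0.296902))
       = 2.775112
Iteration 2:
  f(3.150000) = 0.147402
  f(2.775112) = 0.020691
  x_3 = 2.775112 - 0.020691×(2.775112 - 3.150000)/(0.020691 - 0.147402)
       = 2.713895
Iteration 3:
  f(2.775112) = 0.020691
  f(2.713895) = -0.001615
  x_4 = 2.713895 - (-0.001615)×(2.713895 - 2.775112)/(-0.001615 - 0.020691)
       = 2.718328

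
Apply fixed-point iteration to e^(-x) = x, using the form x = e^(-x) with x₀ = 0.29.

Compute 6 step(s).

Equation: e^(-x) = x
Fixed-point form: x = e^(-x)
x₀ = 0.29

x_1 = g(0.290000) = 0.748264
x_2 = g(0.748264) = 0.473187
x_3 = g(0.473187) = 0.623013
x_4 = g(0.623013) = 0.536326
x_5 = g(0.536326) = 0.584893
x_6 = g(0.584893) = 0.557165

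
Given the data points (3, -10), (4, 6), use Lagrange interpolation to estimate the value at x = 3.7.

Lagrange interpolation formula:
P(x) = Σ yᵢ × Lᵢ(x)
where Lᵢ(x) = Π_{j≠i} (x - xⱼ)/(xᵢ - xⱼ)

L_0(3.7) = (3.7 - 4)/(3 - 4) = 0.300000
L_1(3.7) = (3.7 - 3)/(4 - 3) = 0.700000

P(3.7) = (-10)×L_0(3.7) + 6×L_1(3.7)
P(3.7) = 1.200000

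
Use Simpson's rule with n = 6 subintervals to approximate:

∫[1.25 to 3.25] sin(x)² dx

f(x) = sin(x)²
a = 1.25, b = 3.25, n = 6
h = (b - a)/n = 0.333333

Simpson's rule: (h/3)[f(x₀) + 4f(x₁) + 2f(x₂) + ... + f(xₙ)]

x_0 = 1.2500, f(x_0) = 0.900572, coefficient = 1
x_1 = 1.5833, f(x_1) = 0.999843, coefficient = 4
x_2 = 1.9167, f(x_2) = 0.885068, coefficient = 2
x_3 = 2.2500, f(x_3) = 0.605398, coefficient = 4
x_4 = 2.5833, f(x_4) = 0.280593, coefficient = 2
x_5 = 2.9167, f(x_5) = 0.049744, coefficient = 4
x_6 = 3.2500, f(x_6) = 0.011706, coefficient = 1

I ≈ (0.333333/3) × 9.863541 = 1.095949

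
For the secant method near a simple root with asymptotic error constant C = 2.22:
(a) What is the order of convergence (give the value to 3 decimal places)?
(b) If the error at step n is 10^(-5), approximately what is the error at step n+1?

(a) Secant method has superlinear convergence with order φ = (1+√5)/2 ≈ 1.618.
    This means |e_{n+1}| ≈ C|e_n|^1.618.

(b) With |e_n| = 10^(-5) and C = 2.22:
    |e_{n+1}| ≈ 2.22 × (10^(-5))^1.618 = 2.22 × 10^(-8.09)

(a) ≈ 1.618 (golden ratio); (b) |e_{n+1}| ≈ 1.804e-08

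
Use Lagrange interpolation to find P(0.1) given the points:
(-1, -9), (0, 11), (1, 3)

Lagrange interpolation formula:
P(x) = Σ yᵢ × Lᵢ(x)
where Lᵢ(x) = Π_{j≠i} (x - xⱼ)/(xᵢ - xⱼ)

L_0(0.1) = (0.1 - 0)/(-1 - 0) × (0.1 - 1)/(-1 - 1) = -0.045000
L_1(0.1) = (0.1 - (-1))/(0 - (-1)) × (0.1 - 1)/(0 - 1) = 0.990000
L_2(0.1) = (0.1 - (-1))/(1 - (-1)) × (0.1 - 0)/(1 - 0) = 0.055000

P(0.1) = (-9)×L_0(0.1) + 11×L_1(0.1) + 3×L_2(0.1)
P(0.1) = 11.460000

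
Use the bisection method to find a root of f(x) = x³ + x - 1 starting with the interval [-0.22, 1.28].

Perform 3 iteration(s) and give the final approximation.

f(x) = x³ + x - 1
Initial interval: [-0.22, 1.28]

Iteration 1:
  c_1 = (-0.220000 + 1.280000)/2 = 0.530000
  f(c_1) = f(0.530000) = -0.321123
  f(a) × f(c) ≥ 0, new interval: [0.530000, 1.280000]
Iteration 2:
  c_2 = (0.530000 + 1.280000)/2 = 0.905000
  f(c_2) = f(0.905000) = 0.646218
  f(a) × f(c) < 0, new interval: [0.530000, 0.905000]
Iteration 3:
  c_3 = (0.530000 + 0.905000)/2 = 0.717500
  f(c_3) = f(0.717500) = 0.086873
  f(a) × f(c) < 0, new interval: [0.530000, 0.717500]

After 3 iteration(s), the approximation is c_3 = 0.717500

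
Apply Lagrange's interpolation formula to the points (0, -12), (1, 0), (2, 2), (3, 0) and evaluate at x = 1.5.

Lagrange interpolation formula:
P(x) = Σ yᵢ × Lᵢ(x)
where Lᵢ(x) = Π_{j≠i} (x - xⱼ)/(xᵢ - xⱼ)

L_0(1.5) = (1.5 - 1)/(0 - 1) × (1.5 - 2)/(0 - 2) × (1.5 - 3)/(0 - 3) = -0.062500
L_1(1.5) = (1.5 - 0)/(1 - 0) × (1.5 - 2)/(1 - 2) × (1.5 - 3)/(1 - 3) = 0.562500
L_2(1.5) = (1.5 - 0)/(2 - 0) × (1.5 - 1)/(2 - 1) × (1.5 - 3)/(2 - 3) = 0.562500
L_3(1.5) = (1.5 - 0)/(3 - 0) × (1.5 - 1)/(3 - 1) × (1.5 - 2)/(3 - 2) = -0.062500

P(1.5) = (-12)×L_0(1.5) + 0×L_1(1.5) + 2×L_2(1.5) + 0×L_3(1.5)
P(1.5) = 1.875000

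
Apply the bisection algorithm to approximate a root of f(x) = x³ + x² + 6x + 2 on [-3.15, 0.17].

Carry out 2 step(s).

f(x) = x³ + x² + 6x + 2
Initial interval: [-3.15, 0.17]

Iteration 1:
  c_1 = (-3.150000 + 0.170000)/2 = -1.490000
  f(c_1) = f(-1.490000) = -8.027849
  f(a) × f(c) ≥ 0, new interval: [-1.490000, 0.170000]
Iteration 2:
  c_2 = (-1.490000 + 0.170000)/2 = -0.660000
  f(c_2) = f(-0.660000) = -1.811896
  f(a) × f(c) ≥ 0, new interval: [-0.660000, 0.170000]

After 2 iteration(s), the approximation is c_2 = -0.660000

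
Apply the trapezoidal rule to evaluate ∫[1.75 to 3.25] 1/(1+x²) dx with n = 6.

f(x) = 1/(1+x²)
a = 1.75, b = 3.25, n = 6
h = (b - a)/n = 0.250000

Trapezoidal rule: (h/2)[f(x₀) + 2f(x₁) + 2f(x₂) + ... + f(xₙ)]

x_0 = 1.7500, f(x_0) = 0.246154, coefficient = 1
x_1 = 2.0000, f(x_1) = 0.200000, coefficient = 2
x_2 = 2.2500, f(x_2) = 0.164948, coefficient = 2
x_3 = 2.5000, f(x_3) = 0.137931, coefficient = 2
x_4 = 2.7500, f(x_4) = 0.116788, coefficient = 2
x_5 = 3.0000, f(x_5) = 0.100000, coefficient = 2
x_6 = 3.2500, f(x_6) = 0.086486, coefficient = 1

I ≈ (0.250000/2) × 1.771976 = 0.221497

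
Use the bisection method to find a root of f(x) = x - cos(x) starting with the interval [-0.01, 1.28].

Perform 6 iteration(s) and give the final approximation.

f(x) = x - cos(x)
Initial interval: [-0.01, 1.28]

Iteration 1:
  c_1 = (-0.010000 + 1.280000)/2 = 0.635000
  f(c_1) = f(0.635000) = -0.170072
  f(a) × f(c) ≥ 0, new interval: [0.635000, 1.280000]
Iteration 2:
  c_2 = (0.635000 + 1.280000)/2 = 0.957500
  f(c_2) = f(0.957500) = 0.381934
  f(a) × f(c) < 0, new interval: [0.635000, 0.957500]
Iteration 3:
  c_3 = (0.635000 + 0.957500)/2 = 0.796250
  f(c_3) = f(0.796250) = 0.096858
  f(a) × f(c) < 0, new interval: [0.635000, 0.796250]
Iteration 4:
  c_4 = (0.635000 + 0.796250)/2 = 0.715625
  f(c_4) = f(0.715625) = -0.039058
  f(a) × f(c) ≥ 0, new interval: [0.715625, 0.796250]
Iteration 5:
  c_5 = (0.715625 + 0.796250)/2 = 0.755937
  f(c_5) = f(0.755937) = 0.028309
  f(a) × f(c) < 0, new interval: [0.715625, 0.755937]
Iteration 6:
  c_6 = (0.715625 + 0.755937)/2 = 0.735781
  f(c_6) = f(0.735781) = -0.005525
  f(a) × f(c) ≥ 0, new interval: [0.735781, 0.755937]

After 6 iteration(s), the approximation is c_6 = 0.735781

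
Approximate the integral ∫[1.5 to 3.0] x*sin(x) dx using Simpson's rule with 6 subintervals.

f(x) = x*sin(x)
a = 1.5, b = 3.0, n = 6
h = (b - a)/n = 0.250000

Simpson's rule: (h/3)[f(x₀) + 4f(x₁) + 2f(x₂) + ... + f(xₙ)]

x_0 = 1.5000, f(x_0) = 1.496242, coefficient = 1
x_1 = 1.7500, f(x_1) = 1.721975, coefficient = 4
x_2 = 2.0000, f(x_2) = 1.818595, coefficient = 2
x_3 = 2.2500, f(x_3) = 1.750665, coefficient = 4
x_4 = 2.5000, f(x_4) = 1.496180, coefficient = 2
x_5 = 2.7500, f(x_5) = 1.049568, coefficient = 4
x_6 = 3.0000, f(x_6) = 0.423360, coefficient = 1

I ≈ (0.250000/3) × 26.637984 = 2.219832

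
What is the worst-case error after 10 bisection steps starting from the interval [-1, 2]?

Bisection error bound: |error| ≤ (b-a)/2^n
|error| ≤ (2 - (-1))/2^10 = 3/2^10
|error| ≤ 0.0029296875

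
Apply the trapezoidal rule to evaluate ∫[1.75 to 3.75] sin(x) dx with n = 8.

f(x) = sin(x)
a = 1.75, b = 3.75, n = 8
h = (b - a)/n = 0.250000

Trapezoidal rule: (h/2)[f(x₀) + 2f(x₁) + 2f(x₂) + ... + f(xₙ)]

x_0 = 1.7500, f(x_0) = 0.983986, coefficient = 1
x_1 = 2.0000, f(x_1) = 0.909297, coefficient = 2
x_2 = 2.2500, f(x_2) = 0.778073, coefficient = 2
x_3 = 2.5000, f(x_3) = 0.598472, coefficient = 2
x_4 = 2.7500, f(x_4) = 0.381661, coefficient = 2
x_5 = 3.0000, f(x_5) = 0.141120, coefficient = 2
x_6 = 3.2500, f(x_6) = -0.108195, coefficient = 2
x_7 = 3.5000, f(x_7) = -0.350783, coefficient = 2
x_8 = 3.7500, f(x_8) = -0.571561, coefficient = 1

I ≈ (0.250000/2) × 5.111715 = 0.638964
Exact value: 0.642313
Error: 0.003349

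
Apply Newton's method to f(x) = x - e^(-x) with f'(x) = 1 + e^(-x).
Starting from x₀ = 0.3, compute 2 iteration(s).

f(x) = x - e^(-x)
f'(x) = 1 + e^(-x)
x₀ = 0.3

Newton-Raphson formula: x_{n+1} = x_n - f(x_n)/f'(x_n)

Iteration 1:
  f(0.300000) = -0.440818
  f'(0.300000) = 1.740818
  x_1 = 0.300000 - (-0.440818)/1.740818 = 0.553225
Iteration 2:
  f(0.553225) = -0.021868
  f'(0.553225) = 1.575092
  x_2 = 0.553225 - (-0.021868)/1.575092 = 0.567108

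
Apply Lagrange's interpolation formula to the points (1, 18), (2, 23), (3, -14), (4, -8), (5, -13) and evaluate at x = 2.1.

Lagrange interpolation formula:
P(x) = Σ yᵢ × Lᵢ(x)
where Lᵢ(x) = Π_{j≠i} (x - xⱼ)/(xᵢ - xⱼ)

L_0(2.1) = (2.1 - 2)/(1 - 2) × (2.1 - 3)/(1 - 3) × (2.1 - 4)/(1 - 4) × (2.1 - 5)/(1 - 5) = -0.020663
L_1(2.1) = (2.1 - 1)/(2 - 1) × (2.1 - 3)/(2 - 3) × (2.1 - 4)/(2 - 4) × (2.1 - 5)/(2 - 5) = 0.909150
L_2(2.1) = (2.1 - 1)/(3 - 1) × (2.1 - 2)/(3 - 2) × (2.1 - 4)/(3 - 4) × (2.1 - 5)/(3 - 5) = 0.151525
L_3(2.1) = (2.1 - 1)/(4 - 1) × (2.1 - 2)/(4 - 2) × (2.1 - 3)/(4 - 3) × (2.1 - 5)/(4 - 5) = -0.047850
L_4(2.1) = (2.1 - 1)/(5 - 1) × (2.1 - 2)/(5 - 2) × (2.1 - 3)/(5 - 3) × (2.1 - 4)/(5 - 4) = 0.007838

P(2.1) = 18×L_0(2.1) + 23×L_1(2.1) + (-14)×L_2(2.1) + (-8)×L_3(2.1) + (-13)×L_4(2.1)
P(2.1) = 18.698087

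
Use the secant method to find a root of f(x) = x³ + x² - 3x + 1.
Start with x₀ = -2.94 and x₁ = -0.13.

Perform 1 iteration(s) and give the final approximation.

f(x) = x³ + x² - 3x + 1
x₀ = -2.94, x₁ = -0.13

Secant formula: x_{n+1} = x_n - f(x_n)(x_n - x_{n-1})/(f(x_n) - f(x_{n-1}))

Iteration 1:
  f(-2.940000) = -6.948584
  f(-0.130000) = 1.404703
  x_2 = -0.130000 - 1.404703×(-0.130000 - (-2.940000))/(1.404703 - (-6.948584))
       = -0.602534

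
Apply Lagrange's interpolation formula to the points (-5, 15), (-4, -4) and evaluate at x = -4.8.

Lagrange interpolation formula:
P(x) = Σ yᵢ × Lᵢ(x)
where Lᵢ(x) = Π_{j≠i} (x - xⱼ)/(xᵢ - xⱼ)

L_0(-4.8) = (-4.8 - (-4))/(-5 - (-4)) = 0.800000
L_1(-4.8) = (-4.8 - (-5))/(-4 - (-5)) = 0.200000

P(-4.8) = 15×L_0(-4.8) + (-4)×L_1(-4.8)
P(-4.8) = 11.200000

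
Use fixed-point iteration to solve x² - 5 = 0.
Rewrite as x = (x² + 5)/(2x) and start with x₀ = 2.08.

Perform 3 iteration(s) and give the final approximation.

Equation: x² - 5 = 0
Fixed-point form: x = (x² + 5)/(2x)
x₀ = 2.08

x_1 = g(2.080000) = 2.241923
x_2 = g(2.241923) = 2.236076
x_3 = g(2.236076) = 2.236068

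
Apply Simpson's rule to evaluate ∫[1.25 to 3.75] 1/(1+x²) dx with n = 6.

f(x) = 1/(1+x²)
a = 1.25, b = 3.75, n = 6
h = (b - a)/n = 0.416667

Simpson's rule: (h/3)[f(x₀) + 4f(x₁) + 2f(x₂) + ... + f(xₙ)]

x_0 = 1.2500, f(x_0) = 0.390244, coefficient = 1
x_1 = 1.6667, f(x_1) = 0.264706, coefficient = 4
x_2 = 2.0833, f(x_2) = 0.187256, coefficient = 2
x_3 = 2.5000, f(x_3) = 0.137931, coefficient = 4
x_4 = 2.9167, f(x_4) = 0.105186, coefficient = 2
x_5 = 3.3333, f(x_5) = 0.082569, coefficient = 4
x_6 = 3.7500, f(x_6) = 0.066390, coefficient = 1

I ≈ (0.416667/3) × 2.982342 = 0.414214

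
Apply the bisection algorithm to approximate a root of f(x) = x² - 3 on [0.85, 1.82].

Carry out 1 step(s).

f(x) = x² - 3
Initial interval: [0.85, 1.82]

Iteration 1:
  c_1 = (0.850000 + 1.820000)/2 = 1.335000
  f(c_1) = f(1.335000) = -1.217775
  f(a) × f(c) ≥ 0, new interval: [1.335000, 1.820000]

After 1 iteration(s), the approximation is c_1 = 1.335000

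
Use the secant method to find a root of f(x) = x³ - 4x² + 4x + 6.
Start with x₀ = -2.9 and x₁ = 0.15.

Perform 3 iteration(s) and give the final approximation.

f(x) = x³ - 4x² + 4x + 6
x₀ = -2.9, x₁ = 0.15

Secant formula: x_{n+1} = x_n - f(x_n)(x_n - x_{n-1})/(f(x_n) - f(x_{n-1}))

Iteration 1:
  f(-2.900000) = -63.629000
  f(0.150000) = 6.513375
  x_2 = 0.150000 - 6.513375×(0.150000 - (-2.900000))/(6.513375 - (-63.629000))
       = -0.133221
Iteration 2:
  f(0.150000) = 6.513375
  f(-0.133221) = 5.393760
  x_3 = -0.133221 - 5.393760×(-0.133221 - 0.150000)/(5.393760 - 6.513375)
       = -1.497642
Iteration 3:
  f(-0.133221) = 5.393760
  f(-1.497642) = -12.321410
  x_4 = -1.497642 - (-12.321410)×(-1.497642 - (-0.133221))/(-12.321410 - 5.393760)
       = -0.548648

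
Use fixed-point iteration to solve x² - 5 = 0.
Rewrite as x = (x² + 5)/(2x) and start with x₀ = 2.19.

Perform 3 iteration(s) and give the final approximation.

Equation: x² - 5 = 0
Fixed-point form: x = (x² + 5)/(2x)
x₀ = 2.19

x_1 = g(2.190000) = 2.236553
x_2 = g(2.236553) = 2.236068
x_3 = g(2.236068) = 2.236068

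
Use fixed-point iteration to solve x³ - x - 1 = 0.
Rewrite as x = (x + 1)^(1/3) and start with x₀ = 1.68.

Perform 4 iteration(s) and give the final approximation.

Equation: x³ - x - 1 = 0
Fixed-point form: x = (x + 1)^(1/3)
x₀ = 1.68

x_1 = g(1.680000) = 1.389030
x_2 = g(1.389030) = 1.336823
x_3 = g(1.336823) = 1.327013
x_4 = g(1.327013) = 1.325154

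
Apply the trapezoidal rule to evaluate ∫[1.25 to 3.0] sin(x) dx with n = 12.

f(x) = sin(x)
a = 1.25, b = 3.0, n = 12
h = (b - a)/n = 0.145833

Trapezoidal rule: (h/2)[f(x₀) + 2f(x₁) + 2f(x₂) + ... + f(xₙ)]

x_0 = 1.2500, f(x_0) = 0.948985, coefficient = 1
x_1 = 1.3958, f(x_1) = 0.984733, coefficient = 2
x_2 = 1.5417, f(x_2) = 0.999576, coefficient = 2
x_3 = 1.6875, f(x_3) = 0.993198, coefficient = 2
x_4 = 1.8333, f(x_4) = 0.965735, coefficient = 2
x_5 = 1.9792, f(x_5) = 0.917769, coefficient = 2
x_6 = 2.1250, f(x_6) = 0.850320, coefficient = 2
x_7 = 2.2708, f(x_7) = 0.764818, coefficient = 2
x_8 = 2.4167, f(x_8) = 0.663080, coefficient = 2
x_9 = 2.5625, f(x_9) = 0.547265, coefficient = 2
x_10 = 2.7083, f(x_10) = 0.419831, coefficient = 2
x_11 = 2.8542, f(x_11) = 0.283485, coefficient = 2
x_12 = 3.0000, f(x_12) = 0.141120, coefficient = 1

I ≈ (0.145833/2) × 17.869723 = 1.303001
Exact value: 1.305315
Error: 0.002314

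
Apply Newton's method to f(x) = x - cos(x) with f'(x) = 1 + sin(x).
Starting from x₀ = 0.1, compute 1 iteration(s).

f(x) = x - cos(x)
f'(x) = 1 + sin(x)
x₀ = 0.1

Newton-Raphson formula: x_{n+1} = x_n - f(x_n)/f'(x_n)

Iteration 1:
  f(0.100000) = -0.895004
  f'(0.100000) = 1.099833
  x_1 = 0.100000 - (-0.895004)/1.099833 = 0.913763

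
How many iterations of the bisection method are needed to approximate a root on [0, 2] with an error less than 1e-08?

We need (b-a)/2^n ≤ 1e-08
(2 - 0)/2^n ≤ 1e-08
2/2^n ≤ 1e-08
2^n ≥ 200000000
n ≥ log₂(200000000) = 27.58
n ≥ 28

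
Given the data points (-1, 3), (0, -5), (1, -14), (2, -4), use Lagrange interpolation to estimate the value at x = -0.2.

Lagrange interpolation formula:
P(x) = Σ yᵢ × Lᵢ(x)
where Lᵢ(x) = Π_{j≠i} (x - xⱼ)/(xᵢ - xⱼ)

L_0(-0.2) = (-0.2 - 0)/(-1 - 0) × (-0.2 - 1)/(-1 - 1) × (-0.2 - 2)/(-1 - 2) = 0.088000
L_1(-0.2) = (-0.2 - (-1))/(0 - (-1)) × (-0.2 - 1)/(0 - 1) × (-0.2 - 2)/(0 - 2) = 1.056000
L_2(-0.2) = (-0.2 - (-1))/(1 - (-1)) × (-0.2 - 0)/(1 - 0) × (-0.2 - 2)/(1 - 2) = -0.176000
L_3(-0.2) = (-0.2 - (-1))/(2 - (-1)) × (-0.2 - 0)/(2 - 0) × (-0.2 - 1)/(2 - 1) = 0.032000

P(-0.2) = 3×L_0(-0.2) + (-5)×L_1(-0.2) + (-14)×L_2(-0.2) + (-4)×L_3(-0.2)
P(-0.2) = -2.680000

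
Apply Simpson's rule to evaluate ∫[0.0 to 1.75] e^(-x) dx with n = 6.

f(x) = e^(-x)
a = 0.0, b = 1.75, n = 6
h = (b - a)/n = 0.291667

Simpson's rule: (h/3)[f(x₀) + 4f(x₁) + 2f(x₂) + ... + f(xₙ)]

x_0 = 0.0000, f(x_0) = 1.000000, coefficient = 1
x_1 = 0.2917, f(x_1) = 0.747018, coefficient = 4
x_2 = 0.5833, f(x_2) = 0.558035, coefficient = 2
x_3 = 0.8750, f(x_3) = 0.416862, coefficient = 4
x_4 = 1.1667, f(x_4) = 0.311403, coefficient = 2
x_5 = 1.4583, f(x_5) = 0.232624, coefficient = 4
x_6 = 1.7500, f(x_6) = 0.173774, coefficient = 1

I ≈ (0.291667/3) × 8.498663 = 0.826259
Exact value: 0.826226
Error: 0.000033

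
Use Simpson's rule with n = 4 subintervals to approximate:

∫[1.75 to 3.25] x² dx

f(x) = x²
a = 1.75, b = 3.25, n = 4
h = (b - a)/n = 0.375000

Simpson's rule: (h/3)[f(x₀) + 4f(x₁) + 2f(x₂) + ... + f(xₙ)]

x_0 = 1.7500, f(x_0) = 3.062500, coefficient = 1
x_1 = 2.1250, f(x_1) = 4.515625, coefficient = 4
x_2 = 2.5000, f(x_2) = 6.250000, coefficient = 2
x_3 = 2.8750, f(x_3) = 8.265625, coefficient = 4
x_4 = 3.2500, f(x_4) = 10.562500, coefficient = 1

I ≈ (0.375000/3) × 77.250000 = 9.656250
Exact value: 9.656250
Error: 0.000000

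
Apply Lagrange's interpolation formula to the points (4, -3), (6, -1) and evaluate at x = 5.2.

Lagrange interpolation formula:
P(x) = Σ yᵢ × Lᵢ(x)
where Lᵢ(x) = Π_{j≠i} (x - xⱼ)/(xᵢ - xⱼ)

L_0(5.2) = (5.2 - 6)/(4 - 6) = 0.400000
L_1(5.2) = (5.2 - 4)/(6 - 4) = 0.600000

P(5.2) = (-3)×L_0(5.2) + (-1)×L_1(5.2)
P(5.2) = -1.800000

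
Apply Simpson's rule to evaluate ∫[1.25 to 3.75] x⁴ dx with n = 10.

f(x) = x⁴
a = 1.25, b = 3.75, n = 10
h = (b - a)/n = 0.250000

Simpson's rule: (h/3)[f(x₀) + 4f(x₁) + 2f(x₂) + ... + f(xₙ)]

x_0 = 1.2500, f(x_0) = 2.441406, coefficient = 1
x_1 = 1.5000, f(x_1) = 5.062500, coefficient = 4
x_2 = 1.7500, f(x_2) = 9.378906, coefficient = 2
x_3 = 2.0000, f(x_3) = 16.000000, coefficient = 4
x_4 = 2.2500, f(x_4) = 25.628906, coefficient = 2
x_5 = 2.5000, f(x_5) = 39.062500, coefficient = 4
x_6 = 2.7500, f(x_6) = 57.191406, coefficient = 2
x_7 = 3.0000, f(x_7) = 81.000000, coefficient = 4
x_8 = 3.2500, f(x_8) = 111.566406, coefficient = 2
x_9 = 3.5000, f(x_9) = 150.062500, coefficient = 4
x_10 = 3.7500, f(x_10) = 197.753906, coefficient = 1

I ≈ (0.250000/3) × 1772.476562 = 147.706380
Exact value: 147.705078
Error: 0.001302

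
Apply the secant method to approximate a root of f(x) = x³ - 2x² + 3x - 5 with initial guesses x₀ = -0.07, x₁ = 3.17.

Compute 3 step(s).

f(x) = x³ - 2x² + 3x - 5
x₀ = -0.07, x₁ = 3.17

Secant formula: x_{n+1} = x_n - f(x_n)(x_n - x_{n-1})/(f(x_n) - f(x_{n-1}))

Iteration 1:
  f(-0.070000) = -5.220143
  f(3.170000) = 16.267213
  x_2 = 3.170000 - 16.267213×(3.170000 - (-0.070000))/(16.267213 - (-5.220143))
       = 0.717126
Iteration 2:
  f(3.170000) = 16.267213
  f(0.717126) = -3.508365
  x_3 = 0.717126 - (-3.508365)×(0.717126 - 3.170000)/(-3.508365 - 16.267213)
       = 1.152288
Iteration 3:
  f(0.717126) = -3.508365
  f(1.152288) = -2.668700
  x_4 = 1.152288 - (-2.668700)×(1.152288 - 0.717126)/(-2.668700 - (-3.508365))
       = 2.535360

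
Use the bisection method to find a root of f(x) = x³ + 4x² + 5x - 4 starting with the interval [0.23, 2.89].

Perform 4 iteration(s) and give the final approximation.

f(x) = x³ + 4x² + 5x - 4
Initial interval: [0.23, 2.89]

Iteration 1:
  c_1 = (0.230000 + 2.890000)/2 = 1.560000
  f(c_1) = f(1.560000) = 17.330816
  f(a) × f(c) < 0, new interval: [0.230000, 1.560000]
Iteration 2:
  c_2 = (0.230000 + 1.560000)/2 = 0.895000
  f(c_2) = f(0.895000) = 4.396017
  f(a) × f(c) < 0, new interval: [0.230000, 0.895000]
Iteration 3:
  c_3 = (0.230000 + 0.895000)/2 = 0.562500
  f(c_3) = f(0.562500) = 0.256104
  f(a) × f(c) < 0, new interval: [0.230000, 0.562500]
Iteration 4:
  c_4 = (0.230000 + 0.562500)/2 = 0.396250
  f(c_4) = f(0.396250) = -1.328477
  f(a) × f(c) ≥ 0, new interval: [0.396250, 0.562500]

After 4 iteration(s), the approximation is c_4 = 0.396250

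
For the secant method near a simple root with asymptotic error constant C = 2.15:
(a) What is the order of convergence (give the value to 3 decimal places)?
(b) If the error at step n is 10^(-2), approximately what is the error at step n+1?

(a) Secant method has superlinear convergence with order φ = (1+√5)/2 ≈ 1.618.
    This means |e_{n+1}| ≈ C|e_n|^1.618.

(b) With |e_n| = 10^(-2) and C = 2.15:
    |e_{n+1}| ≈ 2.15 × (10^(-2))^1.618 = 2.15 × 10^(-3.24)

(a) ≈ 1.618 (golden ratio); (b) |e_{n+1}| ≈ 1.248e-03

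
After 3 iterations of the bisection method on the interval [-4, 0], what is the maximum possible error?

Bisection error bound: |error| ≤ (b-a)/2^n
|error| ≤ (0 - (-4))/2^3 = 4/2^3
|error| ≤ 0.5000000000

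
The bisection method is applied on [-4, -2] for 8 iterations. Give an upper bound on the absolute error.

Bisection error bound: |error| ≤ (b-a)/2^n
|error| ≤ (-2 - (-4))/2^8 = 2/2^8
|error| ≤ 0.0078125000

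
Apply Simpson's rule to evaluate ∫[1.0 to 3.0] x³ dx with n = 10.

f(x) = x³
a = 1.0, b = 3.0, n = 10
h = (b - a)/n = 0.200000

Simpson's rule: (h/3)[f(x₀) + 4f(x₁) + 2f(x₂) + ... + f(xₙ)]

x_0 = 1.0000, f(x_0) = 1.000000, coefficient = 1
x_1 = 1.2000, f(x_1) = 1.728000, coefficient = 4
x_2 = 1.4000, f(x_2) = 2.744000, coefficient = 2
x_3 = 1.6000, f(x_3) = 4.096000, coefficient = 4
x_4 = 1.8000, f(x_4) = 5.832000, coefficient = 2
x_5 = 2.0000, f(x_5) = 8.000000, coefficient = 4
x_6 = 2.2000, f(x_6) = 10.648000, coefficient = 2
x_7 = 2.4000, f(x_7) = 13.824000, coefficient = 4
x_8 = 2.6000, f(x_8) = 17.576000, coefficient = 2
x_9 = 2.8000, f(x_9) = 21.952000, coefficient = 4
x_10 = 3.0000, f(x_10) = 27.000000, coefficient = 1

I ≈ (0.200000/3) × 300.000000 = 20.000000
Exact value: 20.000000
Error: 0.000000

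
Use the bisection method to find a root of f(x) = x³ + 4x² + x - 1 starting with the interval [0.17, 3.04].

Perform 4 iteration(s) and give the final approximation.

f(x) = x³ + 4x² + x - 1
Initial interval: [0.17, 3.04]

Iteration 1:
  c_1 = (0.170000 + 3.040000)/2 = 1.605000
  f(c_1) = f(1.605000) = 15.043620
  f(a) × f(c) < 0, new interval: [0.170000, 1.605000]
Iteration 2:
  c_2 = (0.170000 + 1.605000)/2 = 0.887500
  f(c_2) = f(0.887500) = 3.737170
  f(a) × f(c) < 0, new interval: [0.170000, 0.887500]
Iteration 3:
  c_3 = (0.170000 + 0.887500)/2 = 0.528750
  f(c_3) = f(0.528750) = 0.794882
  f(a) × f(c) < 0, new interval: [0.170000, 0.528750]
Iteration 4:
  c_4 = (0.170000 + 0.528750)/2 = 0.349375
  f(c_4) = f(0.349375) = -0.119728
  f(a) × f(c) ≥ 0, new interval: [0.349375, 0.528750]

After 4 iteration(s), the approximation is c_4 = 0.349375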